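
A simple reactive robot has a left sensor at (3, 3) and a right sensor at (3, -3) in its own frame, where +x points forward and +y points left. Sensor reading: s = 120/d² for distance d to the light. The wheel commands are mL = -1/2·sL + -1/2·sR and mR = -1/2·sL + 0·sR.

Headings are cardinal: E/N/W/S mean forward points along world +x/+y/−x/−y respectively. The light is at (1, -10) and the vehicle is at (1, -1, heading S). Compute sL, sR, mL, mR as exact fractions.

left sensor world pos  = (4, -4); dL² = 45
right sensor world pos = (-2, -4); dR² = 45
sL = 120/45 = 8/3
sR = 120/45 = 8/3
mL = -1/2·sL + -1/2·sR = -8/3
mR = -1/2·sL + 0·sR = -4/3

8/3 8/3 -8/3 -4/3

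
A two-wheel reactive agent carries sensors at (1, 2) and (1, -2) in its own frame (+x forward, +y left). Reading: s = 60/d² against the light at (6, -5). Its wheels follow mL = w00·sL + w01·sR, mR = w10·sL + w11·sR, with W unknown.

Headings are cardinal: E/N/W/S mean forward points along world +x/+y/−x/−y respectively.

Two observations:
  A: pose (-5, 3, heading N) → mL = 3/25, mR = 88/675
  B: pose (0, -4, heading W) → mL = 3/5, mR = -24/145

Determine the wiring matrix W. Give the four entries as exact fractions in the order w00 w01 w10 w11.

1/2 0 -1 1

obs A: pose=(-5,3,N) → sL=6/25, sR=10/27, mL=3/25, mR=88/675
obs B: pose=(0,-4,W) → sL=6/5, sR=30/29, mL=3/5, mR=-24/145
sensor matrix S = [[6/25, 10/27], [6/5, 30/29]]; det S = -256/1305
solve [mL_A; mL_B] = S·[w00; w01] and [mR_A; mR_B] = S·[w10; w11]:
  w00 = 1/2, w01 = 0, w10 = -1, w11 = 1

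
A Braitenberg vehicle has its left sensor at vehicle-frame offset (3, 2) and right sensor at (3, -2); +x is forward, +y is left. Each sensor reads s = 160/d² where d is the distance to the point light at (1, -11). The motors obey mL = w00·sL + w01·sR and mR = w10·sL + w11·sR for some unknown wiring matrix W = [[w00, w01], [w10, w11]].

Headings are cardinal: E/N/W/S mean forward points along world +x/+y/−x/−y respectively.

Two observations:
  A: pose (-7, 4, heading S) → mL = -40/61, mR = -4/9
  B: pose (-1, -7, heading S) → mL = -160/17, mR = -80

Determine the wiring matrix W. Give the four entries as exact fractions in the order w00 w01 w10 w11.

0 -1 -1/2 0

obs A: pose=(-7,4,S) → sL=8/9, sR=40/61, mL=-40/61, mR=-4/9
obs B: pose=(-1,-7,S) → sL=160, sR=160/17, mL=-160/17, mR=-80
sensor matrix S = [[8/9, 40/61], [160, 160/17]]; det S = -901120/9333
solve [mL_A; mL_B] = S·[w00; w01] and [mR_A; mR_B] = S·[w10; w11]:
  w00 = 0, w01 = -1, w10 = -1/2, w11 = 0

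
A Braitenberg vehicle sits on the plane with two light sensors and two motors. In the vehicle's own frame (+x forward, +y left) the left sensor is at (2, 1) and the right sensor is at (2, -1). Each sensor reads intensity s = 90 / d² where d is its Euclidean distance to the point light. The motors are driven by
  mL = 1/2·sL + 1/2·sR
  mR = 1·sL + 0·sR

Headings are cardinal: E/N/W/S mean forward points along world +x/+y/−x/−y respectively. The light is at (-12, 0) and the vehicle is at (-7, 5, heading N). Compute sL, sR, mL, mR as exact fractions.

18/13 18/17 270/221 18/13

left sensor world pos  = (-8, 7); dL² = 65
right sensor world pos = (-6, 7); dR² = 85
sL = 90/65 = 18/13
sR = 90/85 = 18/17
mL = 1/2·sL + 1/2·sR = 270/221
mR = 1·sL + 0·sR = 18/13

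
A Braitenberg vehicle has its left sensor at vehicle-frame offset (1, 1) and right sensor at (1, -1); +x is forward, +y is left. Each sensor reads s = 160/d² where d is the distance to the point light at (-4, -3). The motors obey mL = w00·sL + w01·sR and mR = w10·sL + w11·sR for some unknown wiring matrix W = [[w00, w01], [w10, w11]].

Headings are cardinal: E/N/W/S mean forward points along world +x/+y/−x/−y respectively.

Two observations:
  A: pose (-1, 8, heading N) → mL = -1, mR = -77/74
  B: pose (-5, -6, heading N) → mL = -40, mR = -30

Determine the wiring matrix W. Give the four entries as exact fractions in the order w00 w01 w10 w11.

obs A: pose=(-1,8,N) → sL=40/37, sR=1, mL=-1, mR=-77/74
obs B: pose=(-5,-6,N) → sL=20, sR=40, mL=-40, mR=-30
sensor matrix S = [[40/37, 1], [20, 40]]; det S = 860/37
solve [mL_A; mL_B] = S·[w00; w01] and [mR_A; mR_B] = S·[w10; w11]:
  w00 = 0, w01 = -1, w10 = -1/2, w11 = -1/2

0 -1 -1/2 -1/2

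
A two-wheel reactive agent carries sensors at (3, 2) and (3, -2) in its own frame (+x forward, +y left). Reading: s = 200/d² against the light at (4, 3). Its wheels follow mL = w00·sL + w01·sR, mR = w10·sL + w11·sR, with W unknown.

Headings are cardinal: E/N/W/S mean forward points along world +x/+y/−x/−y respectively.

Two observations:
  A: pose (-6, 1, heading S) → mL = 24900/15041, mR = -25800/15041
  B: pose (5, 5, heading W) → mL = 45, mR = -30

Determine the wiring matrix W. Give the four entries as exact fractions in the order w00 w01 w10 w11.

1 -1/2 -1/2 -1/2

obs A: pose=(-6,1,S) → sL=200/89, sR=200/169, mL=24900/15041, mR=-25800/15041
obs B: pose=(5,5,W) → sL=50, sR=10, mL=45, mR=-30
sensor matrix S = [[200/89, 200/169], [50, 10]]; det S = -552000/15041
solve [mL_A; mL_B] = S·[w00; w01] and [mR_A; mR_B] = S·[w10; w11]:
  w00 = 1, w01 = -1/2, w10 = -1/2, w11 = -1/2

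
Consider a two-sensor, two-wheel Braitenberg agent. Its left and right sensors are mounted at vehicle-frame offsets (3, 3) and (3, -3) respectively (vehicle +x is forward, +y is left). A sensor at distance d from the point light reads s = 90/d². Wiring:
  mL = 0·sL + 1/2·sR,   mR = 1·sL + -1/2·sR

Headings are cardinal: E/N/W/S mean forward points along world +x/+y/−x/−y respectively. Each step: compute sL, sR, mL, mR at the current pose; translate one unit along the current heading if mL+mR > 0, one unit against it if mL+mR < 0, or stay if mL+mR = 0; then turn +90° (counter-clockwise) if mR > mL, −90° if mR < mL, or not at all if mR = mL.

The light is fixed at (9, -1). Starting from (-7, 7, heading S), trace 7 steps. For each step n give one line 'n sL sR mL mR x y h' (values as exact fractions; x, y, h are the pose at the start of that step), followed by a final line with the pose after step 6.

0 45/97 45/193 45/386 13005/37442 -7 7 S
1 90/269 18/37 9/37 909/9953 -7 6 E
2 9/16 9/34 9/68 117/272 -6 6 S
3 2/5 10/17 5/17 9/85 -6 5 E
4 9/13 45/149 45/298 2097/3874 -5 5 S
5 18/37 18/25 9/25 117/925 -5 4 E
6 45/52 9/26 9/52 9/13 -4 4 S
final -4 3 E

n=0: pose=(-7,7,S); sL=45/97, sR=45/193; mL=45/386, mR=13005/37442; mL+mR=45/97 → advance +1; mR−mL=4320/18721 → turn +1·90°
n=1: pose=(-7,6,E); sL=90/269, sR=18/37; mL=9/37, mR=909/9953; mL+mR=90/269 → advance +1; mR−mL=-1512/9953 → turn -1·90°
n=2: pose=(-6,6,S); sL=9/16, sR=9/34; mL=9/68, mR=117/272; mL+mR=9/16 → advance +1; mR−mL=81/272 → turn +1·90°
n=3: pose=(-6,5,E); sL=2/5, sR=10/17; mL=5/17, mR=9/85; mL+mR=2/5 → advance +1; mR−mL=-16/85 → turn -1·90°
n=4: pose=(-5,5,S); sL=9/13, sR=45/149; mL=45/298, mR=2097/3874; mL+mR=9/13 → advance +1; mR−mL=756/1937 → turn +1·90°
n=5: pose=(-5,4,E); sL=18/37, sR=18/25; mL=9/25, mR=117/925; mL+mR=18/37 → advance +1; mR−mL=-216/925 → turn -1·90°
n=6: pose=(-4,4,S); sL=45/52, sR=9/26; mL=9/52, mR=9/13; mL+mR=45/52 → advance +1; mR−mL=27/52 → turn +1·90°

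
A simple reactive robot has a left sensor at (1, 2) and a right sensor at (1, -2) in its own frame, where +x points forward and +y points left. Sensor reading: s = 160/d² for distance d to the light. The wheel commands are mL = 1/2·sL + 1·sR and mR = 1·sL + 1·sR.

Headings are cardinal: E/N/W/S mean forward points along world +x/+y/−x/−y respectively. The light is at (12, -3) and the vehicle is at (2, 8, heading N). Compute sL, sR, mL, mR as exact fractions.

left sensor world pos  = (0, 9); dL² = 288
right sensor world pos = (4, 9); dR² = 208
sL = 160/288 = 5/9
sR = 160/208 = 10/13
mL = 1/2·sL + 1·sR = 245/234
mR = 1·sL + 1·sR = 155/117

5/9 10/13 245/234 155/117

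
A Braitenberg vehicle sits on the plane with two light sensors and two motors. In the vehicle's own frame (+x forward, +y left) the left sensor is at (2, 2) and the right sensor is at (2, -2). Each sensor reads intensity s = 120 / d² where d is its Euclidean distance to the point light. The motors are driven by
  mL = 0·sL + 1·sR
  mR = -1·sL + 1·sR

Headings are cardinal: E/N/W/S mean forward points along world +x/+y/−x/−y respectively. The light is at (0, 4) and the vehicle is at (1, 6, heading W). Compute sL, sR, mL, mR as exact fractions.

left sensor world pos  = (-1, 4); dL² = 1
right sensor world pos = (-1, 8); dR² = 17
sL = 120/1 = 120
sR = 120/17 = 120/17
mL = 0·sL + 1·sR = 120/17
mR = -1·sL + 1·sR = -1920/17

120 120/17 120/17 -1920/17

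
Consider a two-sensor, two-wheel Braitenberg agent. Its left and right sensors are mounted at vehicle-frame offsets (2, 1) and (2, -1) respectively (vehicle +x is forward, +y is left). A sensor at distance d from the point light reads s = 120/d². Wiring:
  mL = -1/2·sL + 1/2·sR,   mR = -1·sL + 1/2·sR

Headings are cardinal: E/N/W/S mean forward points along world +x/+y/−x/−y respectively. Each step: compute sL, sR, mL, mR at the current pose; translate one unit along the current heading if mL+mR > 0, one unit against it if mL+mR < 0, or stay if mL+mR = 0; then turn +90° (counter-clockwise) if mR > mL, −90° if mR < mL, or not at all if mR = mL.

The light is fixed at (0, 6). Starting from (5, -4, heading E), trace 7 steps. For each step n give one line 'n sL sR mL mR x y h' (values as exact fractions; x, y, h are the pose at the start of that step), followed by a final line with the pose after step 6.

n=0: pose=(5,-4,E); sL=12/13, sR=12/17; mL=-24/221, mR=-126/221; mL+mR=-150/221 → advance -1; mR−mL=-6/13 → turn -1·90°
n=1: pose=(4,-4,S); sL=120/169, sR=40/51; mL=320/8619, mR=-2740/8619; mL+mR=-2420/8619 → advance -1; mR−mL=-60/169 → turn -1·90°
n=2: pose=(4,-3,W); sL=15/13, sR=30/17; mL=135/442, mR=-60/221; mL+mR=15/442 → advance +1; mR−mL=-15/26 → turn -1·90°
n=3: pose=(3,-3,N); sL=120/53, sR=24/13; mL=-144/689, mR=-924/689; mL+mR=-1068/689 → advance -1; mR−mL=-60/53 → turn -1·90°
n=4: pose=(3,-4,E); sL=60/53, sR=60/73; mL=-600/3869, mR=-2790/3869; mL+mR=-3390/3869 → advance -1; mR−mL=-30/53 → turn -1·90°
n=5: pose=(2,-4,S); sL=40/51, sR=24/29; mL=32/1479, mR=-548/1479; mL+mR=-172/493 → advance -1; mR−mL=-20/51 → turn -1·90°
n=6: pose=(2,-3,W); sL=6/5, sR=15/8; mL=27/80, mR=-21/80; mL+mR=3/40 → advance +1; mR−mL=-3/5 → turn -1·90°

0 12/13 12/17 -24/221 -126/221 5 -4 E
1 120/169 40/51 320/8619 -2740/8619 4 -4 S
2 15/13 30/17 135/442 -60/221 4 -3 W
3 120/53 24/13 -144/689 -924/689 3 -3 N
4 60/53 60/73 -600/3869 -2790/3869 3 -4 E
5 40/51 24/29 32/1479 -548/1479 2 -4 S
6 6/5 15/8 27/80 -21/80 2 -3 W
final 1 -3 N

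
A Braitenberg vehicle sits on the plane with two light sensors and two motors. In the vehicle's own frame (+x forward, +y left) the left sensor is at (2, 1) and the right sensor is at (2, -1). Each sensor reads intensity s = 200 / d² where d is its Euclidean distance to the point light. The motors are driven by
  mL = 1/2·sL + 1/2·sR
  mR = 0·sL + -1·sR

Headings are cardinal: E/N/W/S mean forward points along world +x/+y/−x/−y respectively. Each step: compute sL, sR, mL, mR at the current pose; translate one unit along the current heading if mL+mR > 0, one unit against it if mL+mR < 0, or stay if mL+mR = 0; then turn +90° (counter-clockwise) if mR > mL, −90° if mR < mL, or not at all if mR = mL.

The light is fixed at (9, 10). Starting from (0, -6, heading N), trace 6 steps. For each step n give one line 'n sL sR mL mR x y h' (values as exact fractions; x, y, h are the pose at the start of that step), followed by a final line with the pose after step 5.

0 25/37 10/13 695/962 -10/13 0 -6 N
1 40/61 200/373 13560/22753 -200/373 0 -7 E
2 20/41 100/221 4260/9061 -100/221 1 -7 S
3 200/461 200/389 85000/179329 -200/389 1 -8 W
4 5/8 50/73 765/1168 -50/73 2 -8 N
5 200/349 8/17 3096/5933 -8/17 2 -9 E
final 3 -9 S

n=0: pose=(0,-6,N); sL=25/37, sR=10/13; mL=695/962, mR=-10/13; mL+mR=-45/962 → advance -1; mR−mL=-1435/962 → turn -1·90°
n=1: pose=(0,-7,E); sL=40/61, sR=200/373; mL=13560/22753, mR=-200/373; mL+mR=1360/22753 → advance +1; mR−mL=-25760/22753 → turn -1·90°
n=2: pose=(1,-7,S); sL=20/41, sR=100/221; mL=4260/9061, mR=-100/221; mL+mR=160/9061 → advance +1; mR−mL=-8360/9061 → turn -1·90°
n=3: pose=(1,-8,W); sL=200/461, sR=200/389; mL=85000/179329, mR=-200/389; mL+mR=-7200/179329 → advance -1; mR−mL=-177200/179329 → turn -1·90°
n=4: pose=(2,-8,N); sL=5/8, sR=50/73; mL=765/1168, mR=-50/73; mL+mR=-35/1168 → advance -1; mR−mL=-1565/1168 → turn -1·90°
n=5: pose=(2,-9,E); sL=200/349, sR=8/17; mL=3096/5933, mR=-8/17; mL+mR=304/5933 → advance +1; mR−mL=-5888/5933 → turn -1·90°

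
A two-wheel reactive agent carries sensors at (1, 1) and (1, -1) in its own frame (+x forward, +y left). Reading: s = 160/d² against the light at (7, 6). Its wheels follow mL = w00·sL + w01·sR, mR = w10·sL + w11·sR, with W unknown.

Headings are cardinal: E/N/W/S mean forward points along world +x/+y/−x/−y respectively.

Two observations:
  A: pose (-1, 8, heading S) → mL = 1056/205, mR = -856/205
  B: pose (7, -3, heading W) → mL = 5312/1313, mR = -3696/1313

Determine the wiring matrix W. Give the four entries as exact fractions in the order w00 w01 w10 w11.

obs A: pose=(-1,8,S) → sL=16/5, sR=80/41, mL=1056/205, mR=-856/205
obs B: pose=(7,-3,W) → sL=160/101, sR=32/13, mL=5312/1313, mR=-3696/1313
sensor matrix S = [[16/5, 80/41], [160/101, 32/13]]; det S = 1288192/269165
solve [mL_A; mL_B] = S·[w00; w01] and [mR_A; mR_B] = S·[w10; w11]:
  w00 = 1, w01 = 1, w10 = -1, w11 = -1/2

1 1 -1 -1/2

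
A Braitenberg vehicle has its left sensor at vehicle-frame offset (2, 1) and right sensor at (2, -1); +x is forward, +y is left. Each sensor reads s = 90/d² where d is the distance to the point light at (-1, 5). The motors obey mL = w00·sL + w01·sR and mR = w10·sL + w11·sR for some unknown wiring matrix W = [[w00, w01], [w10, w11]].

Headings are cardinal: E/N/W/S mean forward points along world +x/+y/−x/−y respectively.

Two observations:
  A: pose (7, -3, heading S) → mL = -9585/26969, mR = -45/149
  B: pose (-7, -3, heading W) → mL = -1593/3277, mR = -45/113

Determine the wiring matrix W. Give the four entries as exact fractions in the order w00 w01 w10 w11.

obs A: pose=(7,-3,S) → sL=90/181, sR=90/149, mL=-9585/26969, mR=-45/149
obs B: pose=(-7,-3,W) → sL=18/29, sR=90/113, mL=-1593/3277, mR=-45/113
sensor matrix S = [[90/181, 90/149], [18/29, 90/113]]; det S = 1866240/88377413
solve [mL_A; mL_B] = S·[w00; w01] and [mR_A; mR_B] = S·[w10; w11]:
  w00 = 1/2, w01 = -1, w10 = 0, w11 = -1/2

1/2 -1 0 -1/2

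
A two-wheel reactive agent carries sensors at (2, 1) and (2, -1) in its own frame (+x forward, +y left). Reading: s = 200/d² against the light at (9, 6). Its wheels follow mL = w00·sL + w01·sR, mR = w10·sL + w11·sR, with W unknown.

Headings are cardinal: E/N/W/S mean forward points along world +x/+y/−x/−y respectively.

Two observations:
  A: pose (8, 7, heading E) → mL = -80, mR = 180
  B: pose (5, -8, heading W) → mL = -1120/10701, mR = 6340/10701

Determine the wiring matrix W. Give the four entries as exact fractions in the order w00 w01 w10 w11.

obs A: pose=(8,7,E) → sL=40, sR=200, mL=-80, mR=180
obs B: pose=(5,-8,W) → sL=200/261, sR=40/41, mL=-1120/10701, mR=6340/10701
sensor matrix S = [[40, 200], [200/261, 40/41]]; det S = -1222400/10701
solve [mL_A; mL_B] = S·[w00; w01] and [mR_A; mR_B] = S·[w10; w11]:
  w00 = 1/2, w01 = -1/2, w10 = -1/2, w11 = 1

1/2 -1/2 -1/2 1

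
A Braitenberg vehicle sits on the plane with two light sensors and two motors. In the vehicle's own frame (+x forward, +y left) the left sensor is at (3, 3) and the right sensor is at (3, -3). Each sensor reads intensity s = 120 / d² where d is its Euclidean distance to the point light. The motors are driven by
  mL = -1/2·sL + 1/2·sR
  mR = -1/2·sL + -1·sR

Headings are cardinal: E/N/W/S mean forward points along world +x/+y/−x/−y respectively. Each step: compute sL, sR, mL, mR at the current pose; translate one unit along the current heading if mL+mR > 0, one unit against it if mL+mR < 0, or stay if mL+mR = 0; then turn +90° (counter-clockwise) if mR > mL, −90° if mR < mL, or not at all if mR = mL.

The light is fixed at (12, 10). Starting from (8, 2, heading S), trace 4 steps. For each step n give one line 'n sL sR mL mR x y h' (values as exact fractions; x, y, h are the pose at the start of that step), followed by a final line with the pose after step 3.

0 60/61 12/17 -144/1037 -1242/1037 8 2 S
1 120/149 24/13 1008/1937 -4356/1937 8 3 W
2 30/13 15/2 135/52 -225/26 9 3 N
3 24/5 120/121 -1152/605 -2052/605 9 2 E
final 8 2 S

n=0: pose=(8,2,S); sL=60/61, sR=12/17; mL=-144/1037, mR=-1242/1037; mL+mR=-1386/1037 → advance -1; mR−mL=-18/17 → turn -1·90°
n=1: pose=(8,3,W); sL=120/149, sR=24/13; mL=1008/1937, mR=-4356/1937; mL+mR=-3348/1937 → advance -1; mR−mL=-36/13 → turn -1·90°
n=2: pose=(9,3,N); sL=30/13, sR=15/2; mL=135/52, mR=-225/26; mL+mR=-315/52 → advance -1; mR−mL=-45/4 → turn -1·90°
n=3: pose=(9,2,E); sL=24/5, sR=120/121; mL=-1152/605, mR=-2052/605; mL+mR=-3204/605 → advance -1; mR−mL=-180/121 → turn -1·90°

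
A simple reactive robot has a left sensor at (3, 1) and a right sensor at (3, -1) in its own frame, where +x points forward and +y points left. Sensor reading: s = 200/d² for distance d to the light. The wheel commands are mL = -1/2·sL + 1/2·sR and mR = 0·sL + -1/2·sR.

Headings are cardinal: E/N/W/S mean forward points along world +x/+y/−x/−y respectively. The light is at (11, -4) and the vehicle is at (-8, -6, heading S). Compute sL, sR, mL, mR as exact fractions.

200/349 8/17 -304/5933 -4/17

left sensor world pos  = (-7, -9); dL² = 349
right sensor world pos = (-9, -9); dR² = 425
sL = 200/349 = 200/349
sR = 200/425 = 8/17
mL = -1/2·sL + 1/2·sR = -304/5933
mR = 0·sL + -1/2·sR = -4/17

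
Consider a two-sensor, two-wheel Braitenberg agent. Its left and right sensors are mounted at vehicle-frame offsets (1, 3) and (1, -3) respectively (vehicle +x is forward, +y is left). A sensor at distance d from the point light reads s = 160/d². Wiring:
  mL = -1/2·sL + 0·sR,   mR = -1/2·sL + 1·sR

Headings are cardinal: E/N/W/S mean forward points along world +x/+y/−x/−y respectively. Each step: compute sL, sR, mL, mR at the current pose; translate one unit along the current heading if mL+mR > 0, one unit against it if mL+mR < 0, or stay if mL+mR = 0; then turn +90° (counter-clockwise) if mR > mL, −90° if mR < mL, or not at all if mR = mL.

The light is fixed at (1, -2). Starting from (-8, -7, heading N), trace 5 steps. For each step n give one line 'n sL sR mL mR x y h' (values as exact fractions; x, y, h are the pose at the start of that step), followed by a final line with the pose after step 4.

0 1 40/13 -1/2 67/26 -8 -7 N
1 160/149 160/101 -80/149 15760/15049 -8 -6 W
2 80/37 80/97 -40/37 -920/3589 -9 -6 S
3 160/81 160/117 -80/81 400/1053 -9 -5 E
4 4/5 40/17 -2/5 166/85 -10 -5 N
final -10 -4 W

n=0: pose=(-8,-7,N); sL=1, sR=40/13; mL=-1/2, mR=67/26; mL+mR=27/13 → advance +1; mR−mL=40/13 → turn +1·90°
n=1: pose=(-8,-6,W); sL=160/149, sR=160/101; mL=-80/149, mR=15760/15049; mL+mR=7680/15049 → advance +1; mR−mL=160/101 → turn +1·90°
n=2: pose=(-9,-6,S); sL=80/37, sR=80/97; mL=-40/37, mR=-920/3589; mL+mR=-4800/3589 → advance -1; mR−mL=80/97 → turn +1·90°
n=3: pose=(-9,-5,E); sL=160/81, sR=160/117; mL=-80/81, mR=400/1053; mL+mR=-640/1053 → advance -1; mR−mL=160/117 → turn +1·90°
n=4: pose=(-10,-5,N); sL=4/5, sR=40/17; mL=-2/5, mR=166/85; mL+mR=132/85 → advance +1; mR−mL=40/17 → turn +1·90°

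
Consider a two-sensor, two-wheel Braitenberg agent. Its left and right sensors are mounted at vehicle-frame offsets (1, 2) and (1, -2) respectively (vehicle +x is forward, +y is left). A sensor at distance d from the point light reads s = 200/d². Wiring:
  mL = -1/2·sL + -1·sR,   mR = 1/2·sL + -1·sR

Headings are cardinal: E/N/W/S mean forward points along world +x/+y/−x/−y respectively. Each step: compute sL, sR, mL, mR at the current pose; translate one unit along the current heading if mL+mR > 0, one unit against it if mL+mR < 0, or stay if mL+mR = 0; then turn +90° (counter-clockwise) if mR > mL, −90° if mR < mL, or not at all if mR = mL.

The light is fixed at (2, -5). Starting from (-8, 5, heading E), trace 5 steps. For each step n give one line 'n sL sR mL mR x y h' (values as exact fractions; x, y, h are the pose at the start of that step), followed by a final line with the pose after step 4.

n=0: pose=(-8,5,E); sL=8/9, sR=40/29; mL=-476/261, mR=-244/261; mL+mR=-80/29 → advance -1; mR−mL=8/9 → turn +1·90°
n=1: pose=(-9,5,N); sL=20/29, sR=100/101; mL=-3910/2929, mR=-1890/2929; mL+mR=-200/101 → advance -1; mR−mL=20/29 → turn +1·90°
n=2: pose=(-9,4,W); sL=200/193, sR=40/53; mL=-13020/10229, mR=-2420/10229; mL+mR=-80/53 → advance -1; mR−mL=200/193 → turn +1·90°
n=3: pose=(-8,4,S); sL=25/16, sR=25/26; mL=-725/416, mR=-75/416; mL+mR=-25/13 → advance -1; mR−mL=25/16 → turn +1·90°
n=4: pose=(-8,5,E); sL=8/9, sR=40/29; mL=-476/261, mR=-244/261; mL+mR=-80/29 → advance -1; mR−mL=8/9 → turn +1·90°

0 8/9 40/29 -476/261 -244/261 -8 5 E
1 20/29 100/101 -3910/2929 -1890/2929 -9 5 N
2 200/193 40/53 -13020/10229 -2420/10229 -9 4 W
3 25/16 25/26 -725/416 -75/416 -8 4 S
4 8/9 40/29 -476/261 -244/261 -8 5 E
final -9 5 N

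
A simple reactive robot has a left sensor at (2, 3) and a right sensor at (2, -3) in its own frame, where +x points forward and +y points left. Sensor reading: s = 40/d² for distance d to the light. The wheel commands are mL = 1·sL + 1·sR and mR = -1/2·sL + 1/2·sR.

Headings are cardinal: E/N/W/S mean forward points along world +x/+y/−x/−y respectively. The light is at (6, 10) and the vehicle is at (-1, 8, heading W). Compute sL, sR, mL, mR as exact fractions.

20/53 20/41 1880/2173 120/2173

left sensor world pos  = (-3, 5); dL² = 106
right sensor world pos = (-3, 11); dR² = 82
sL = 40/106 = 20/53
sR = 40/82 = 20/41
mL = 1·sL + 1·sR = 1880/2173
mR = -1/2·sL + 1/2·sR = 120/2173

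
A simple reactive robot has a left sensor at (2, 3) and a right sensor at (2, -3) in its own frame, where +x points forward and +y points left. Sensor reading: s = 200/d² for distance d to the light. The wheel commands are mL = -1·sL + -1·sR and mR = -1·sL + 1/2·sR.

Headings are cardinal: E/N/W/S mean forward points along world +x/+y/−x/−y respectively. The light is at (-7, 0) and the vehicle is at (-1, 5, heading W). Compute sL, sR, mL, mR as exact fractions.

left sensor world pos  = (-3, 2); dL² = 20
right sensor world pos = (-3, 8); dR² = 80
sL = 200/20 = 10
sR = 200/80 = 5/2
mL = -1·sL + -1·sR = -25/2
mR = -1·sL + 1/2·sR = -35/4

10 5/2 -25/2 -35/4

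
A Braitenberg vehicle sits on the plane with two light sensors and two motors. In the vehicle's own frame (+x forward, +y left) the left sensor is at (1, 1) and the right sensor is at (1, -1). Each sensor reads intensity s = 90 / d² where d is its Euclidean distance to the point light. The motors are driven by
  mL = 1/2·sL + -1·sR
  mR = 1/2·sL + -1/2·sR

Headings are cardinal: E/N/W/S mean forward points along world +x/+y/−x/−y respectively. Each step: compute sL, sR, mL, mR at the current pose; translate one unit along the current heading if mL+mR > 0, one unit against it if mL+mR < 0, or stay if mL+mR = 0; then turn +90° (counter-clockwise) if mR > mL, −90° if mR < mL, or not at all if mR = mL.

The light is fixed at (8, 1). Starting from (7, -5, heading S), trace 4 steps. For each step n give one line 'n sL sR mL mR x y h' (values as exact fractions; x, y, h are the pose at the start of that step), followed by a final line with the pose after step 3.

n=0: pose=(7,-5,S); sL=90/49, sR=90/53; mL=-2025/2597, mR=180/2597; mL+mR=-1845/2597 → advance -1; mR−mL=45/53 → turn +1·90°
n=1: pose=(7,-4,E); sL=45/8, sR=5/2; mL=5/16, mR=25/16; mL+mR=15/8 → advance +1; mR−mL=5/4 → turn +1·90°
n=2: pose=(8,-4,N); sL=90/17, sR=90/17; mL=-45/17, mR=0; mL+mR=-45/17 → advance -1; mR−mL=45/17 → turn +1·90°
n=3: pose=(8,-5,W); sL=9/5, sR=45/13; mL=-333/130, mR=-54/65; mL+mR=-441/130 → advance -1; mR−mL=45/26 → turn +1·90°

0 90/49 90/53 -2025/2597 180/2597 7 -5 S
1 45/8 5/2 5/16 25/16 7 -4 E
2 90/17 90/17 -45/17 0 8 -4 N
3 9/5 45/13 -333/130 -54/65 8 -5 W
final 9 -5 S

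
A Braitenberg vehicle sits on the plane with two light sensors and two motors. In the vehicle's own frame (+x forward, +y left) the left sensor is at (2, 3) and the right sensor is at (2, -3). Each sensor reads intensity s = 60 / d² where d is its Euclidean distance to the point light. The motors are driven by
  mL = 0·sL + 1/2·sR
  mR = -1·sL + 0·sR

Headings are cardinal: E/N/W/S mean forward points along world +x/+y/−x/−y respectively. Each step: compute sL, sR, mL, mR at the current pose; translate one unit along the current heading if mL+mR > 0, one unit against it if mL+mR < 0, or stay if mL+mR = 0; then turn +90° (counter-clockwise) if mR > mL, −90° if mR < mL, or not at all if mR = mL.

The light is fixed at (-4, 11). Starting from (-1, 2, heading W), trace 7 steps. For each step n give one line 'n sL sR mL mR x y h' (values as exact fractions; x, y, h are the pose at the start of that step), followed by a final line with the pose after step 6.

n=0: pose=(-1,2,W); sL=12/29, sR=60/37; mL=30/37, mR=-12/29; mL+mR=426/1073 → advance +1; mR−mL=-1314/1073 → turn -1·90°
n=1: pose=(-2,2,N); sL=6/5, sR=30/37; mL=15/37, mR=-6/5; mL+mR=-147/185 → advance -1; mR−mL=-297/185 → turn -1·90°
n=2: pose=(-2,1,E); sL=12/13, sR=12/37; mL=6/37, mR=-12/13; mL+mR=-366/481 → advance -1; mR−mL=-522/481 → turn -1·90°
n=3: pose=(-3,1,S); sL=3/8, sR=15/37; mL=15/74, mR=-3/8; mL+mR=-51/296 → advance -1; mR−mL=-171/296 → turn -1·90°
n=4: pose=(-3,2,W); sL=12/29, sR=60/37; mL=30/37, mR=-12/29; mL+mR=426/1073 → advance +1; mR−mL=-1314/1073 → turn -1·90°
n=5: pose=(-4,2,N); sL=30/29, sR=30/29; mL=15/29, mR=-30/29; mL+mR=-15/29 → advance -1; mR−mL=-45/29 → turn -1·90°
n=6: pose=(-4,1,E); sL=60/53, sR=60/173; mL=30/173, mR=-60/53; mL+mR=-8790/9169 → advance -1; mR−mL=-11970/9169 → turn -1·90°

0 12/29 60/37 30/37 -12/29 -1 2 W
1 6/5 30/37 15/37 -6/5 -2 2 N
2 12/13 12/37 6/37 -12/13 -2 1 E
3 3/8 15/37 15/74 -3/8 -3 1 S
4 12/29 60/37 30/37 -12/29 -3 2 W
5 30/29 30/29 15/29 -30/29 -4 2 N
6 60/53 60/173 30/173 -60/53 -4 1 E
final -5 1 S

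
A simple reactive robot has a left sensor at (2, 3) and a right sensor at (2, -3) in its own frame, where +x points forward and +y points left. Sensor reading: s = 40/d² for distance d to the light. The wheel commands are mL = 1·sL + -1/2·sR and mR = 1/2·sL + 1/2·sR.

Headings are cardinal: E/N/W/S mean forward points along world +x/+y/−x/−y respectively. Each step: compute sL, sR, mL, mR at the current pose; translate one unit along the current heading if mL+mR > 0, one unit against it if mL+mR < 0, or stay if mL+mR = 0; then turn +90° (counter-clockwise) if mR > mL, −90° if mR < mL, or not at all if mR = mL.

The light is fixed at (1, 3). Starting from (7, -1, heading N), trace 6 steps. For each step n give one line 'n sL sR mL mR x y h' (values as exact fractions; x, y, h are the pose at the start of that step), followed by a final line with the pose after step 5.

0 40/13 8/17 628/221 392/221 7 -1 N
1 5/8 2/5 17/40 41/80 7 0 E
2 40/17 40/101 3700/1717 2360/1717 8 0 N
3 20/41 20/53 650/2173 940/2173 8 1 E
4 8/5 40/121 868/605 584/605 9 1 N
5 5/13 10/29 80/377 275/754 9 2 E
final 10 2 N

n=0: pose=(7,-1,N); sL=40/13, sR=8/17; mL=628/221, mR=392/221; mL+mR=60/13 → advance +1; mR−mL=-236/221 → turn -1·90°
n=1: pose=(7,0,E); sL=5/8, sR=2/5; mL=17/40, mR=41/80; mL+mR=15/16 → advance +1; mR−mL=7/80 → turn +1·90°
n=2: pose=(8,0,N); sL=40/17, sR=40/101; mL=3700/1717, mR=2360/1717; mL+mR=60/17 → advance +1; mR−mL=-1340/1717 → turn -1·90°
n=3: pose=(8,1,E); sL=20/41, sR=20/53; mL=650/2173, mR=940/2173; mL+mR=30/41 → advance +1; mR−mL=290/2173 → turn +1·90°
n=4: pose=(9,1,N); sL=8/5, sR=40/121; mL=868/605, mR=584/605; mL+mR=12/5 → advance +1; mR−mL=-284/605 → turn -1·90°
n=5: pose=(9,2,E); sL=5/13, sR=10/29; mL=80/377, mR=275/754; mL+mR=15/26 → advance +1; mR−mL=115/754 → turn +1·90°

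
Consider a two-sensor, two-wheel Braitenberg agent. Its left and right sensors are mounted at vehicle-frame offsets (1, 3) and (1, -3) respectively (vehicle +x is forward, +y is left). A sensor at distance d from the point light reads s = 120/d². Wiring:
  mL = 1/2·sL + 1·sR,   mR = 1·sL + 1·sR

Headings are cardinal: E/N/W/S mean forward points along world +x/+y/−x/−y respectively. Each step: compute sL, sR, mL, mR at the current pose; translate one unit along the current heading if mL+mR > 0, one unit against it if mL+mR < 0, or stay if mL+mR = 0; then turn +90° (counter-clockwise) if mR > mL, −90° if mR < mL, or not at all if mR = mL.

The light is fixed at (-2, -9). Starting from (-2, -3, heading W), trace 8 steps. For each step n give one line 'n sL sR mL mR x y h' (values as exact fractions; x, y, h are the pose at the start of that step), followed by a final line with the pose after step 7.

n=0: pose=(-2,-3,W); sL=12, sR=60/41; mL=306/41, mR=552/41; mL+mR=858/41 → advance +1; mR−mL=6 → turn +1·90°
n=1: pose=(-3,-3,S); sL=120/29, sR=120/41; mL=5940/1189, mR=8400/1189; mL+mR=14340/1189 → advance +1; mR−mL=60/29 → turn +1·90°
n=2: pose=(-3,-4,E); sL=15/8, sR=30; mL=495/16, mR=255/8; mL+mR=1005/16 → advance +1; mR−mL=15/16 → turn +1·90°
n=3: pose=(-2,-4,N); sL=8/3, sR=8/3; mL=4, mR=16/3; mL+mR=28/3 → advance +1; mR−mL=4/3 → turn +1·90°
n=4: pose=(-2,-3,W); sL=12, sR=60/41; mL=306/41, mR=552/41; mL+mR=858/41 → advance +1; mR−mL=6 → turn +1·90°
n=5: pose=(-3,-3,S); sL=120/29, sR=120/41; mL=5940/1189, mR=8400/1189; mL+mR=14340/1189 → advance +1; mR−mL=60/29 → turn +1·90°
n=6: pose=(-3,-4,E); sL=15/8, sR=30; mL=495/16, mR=255/8; mL+mR=1005/16 → advance +1; mR−mL=15/16 → turn +1·90°
n=7: pose=(-2,-4,N); sL=8/3, sR=8/3; mL=4, mR=16/3; mL+mR=28/3 → advance +1; mR−mL=4/3 → turn +1·90°

0 12 60/41 306/41 552/41 -2 -3 W
1 120/29 120/41 5940/1189 8400/1189 -3 -3 S
2 15/8 30 495/16 255/8 -3 -4 E
3 8/3 8/3 4 16/3 -2 -4 N
4 12 60/41 306/41 552/41 -2 -3 W
5 120/29 120/41 5940/1189 8400/1189 -3 -3 S
6 15/8 30 495/16 255/8 -3 -4 E
7 8/3 8/3 4 16/3 -2 -4 N
final -2 -3 W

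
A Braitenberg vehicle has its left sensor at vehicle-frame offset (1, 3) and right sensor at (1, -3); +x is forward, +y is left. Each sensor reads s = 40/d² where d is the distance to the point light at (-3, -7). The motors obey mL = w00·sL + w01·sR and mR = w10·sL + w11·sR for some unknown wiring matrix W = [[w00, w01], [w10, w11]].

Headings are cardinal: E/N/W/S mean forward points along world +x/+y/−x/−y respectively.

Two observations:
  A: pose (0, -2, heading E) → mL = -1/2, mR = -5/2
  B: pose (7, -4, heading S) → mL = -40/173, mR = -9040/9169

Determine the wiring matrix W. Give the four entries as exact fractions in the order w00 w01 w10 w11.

obs A: pose=(0,-2,E) → sL=1/2, sR=2, mL=-1/2, mR=-5/2
obs B: pose=(7,-4,S) → sL=40/173, sR=40/53, mL=-40/173, mR=-9040/9169
sensor matrix S = [[1/2, 2], [40/173, 40/53]]; det S = -780/9169
solve [mL_A; mL_B] = S·[w00; w01] and [mR_A; mR_B] = S·[w10; w11]:
  w00 = -1, w01 = 0, w10 = -1, w11 = -1

-1 0 -1 -1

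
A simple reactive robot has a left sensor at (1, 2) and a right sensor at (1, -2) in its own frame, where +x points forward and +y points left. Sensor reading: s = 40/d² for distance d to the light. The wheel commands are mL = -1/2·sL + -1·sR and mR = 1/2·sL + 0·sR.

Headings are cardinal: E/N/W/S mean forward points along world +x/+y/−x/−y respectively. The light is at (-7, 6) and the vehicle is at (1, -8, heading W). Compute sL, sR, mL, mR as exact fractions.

left sensor world pos  = (0, -10); dL² = 305
right sensor world pos = (0, -6); dR² = 193
sL = 40/305 = 8/61
sR = 40/193 = 40/193
mL = -1/2·sL + -1·sR = -3212/11773
mR = 1/2·sL + 0·sR = 4/61

8/61 40/193 -3212/11773 4/61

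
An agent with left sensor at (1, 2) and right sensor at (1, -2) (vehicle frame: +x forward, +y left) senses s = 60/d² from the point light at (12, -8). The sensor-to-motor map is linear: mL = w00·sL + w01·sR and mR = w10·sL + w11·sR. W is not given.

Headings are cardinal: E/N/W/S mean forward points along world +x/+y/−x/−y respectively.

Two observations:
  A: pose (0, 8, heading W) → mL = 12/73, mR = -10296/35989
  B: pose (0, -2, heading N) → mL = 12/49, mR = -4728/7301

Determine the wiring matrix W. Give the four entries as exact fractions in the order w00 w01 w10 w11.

1 0 -1 -1

obs A: pose=(0,8,W) → sL=12/73, sR=60/493, mL=12/73, mR=-10296/35989
obs B: pose=(0,-2,N) → sL=12/49, sR=60/149, mL=12/49, mR=-4728/7301
sensor matrix S = [[12/73, 60/493], [12/49, 60/149]]; det S = 9561600/262755689
solve [mL_A; mL_B] = S·[w00; w01] and [mR_A; mR_B] = S·[w10; w11]:
  w00 = 1, w01 = 0, w10 = -1, w11 = -1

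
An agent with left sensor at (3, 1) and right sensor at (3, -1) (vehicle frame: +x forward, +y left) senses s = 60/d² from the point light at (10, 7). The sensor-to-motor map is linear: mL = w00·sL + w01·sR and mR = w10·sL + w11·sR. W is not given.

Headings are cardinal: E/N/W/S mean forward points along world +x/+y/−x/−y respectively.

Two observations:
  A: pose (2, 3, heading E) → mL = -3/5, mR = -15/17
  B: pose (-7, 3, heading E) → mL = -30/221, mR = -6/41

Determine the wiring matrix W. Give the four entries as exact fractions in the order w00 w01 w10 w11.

obs A: pose=(2,3,E) → sL=30/17, sR=6/5, mL=-3/5, mR=-15/17
obs B: pose=(-7,3,E) → sL=12/41, sR=60/221, mL=-30/221, mR=-6/41
sensor matrix S = [[30/17, 6/5], [12/41, 60/221]]; det S = 98496/770185
solve [mL_A; mL_B] = S·[w00; w01] and [mR_A; mR_B] = S·[w10; w11]:
  w00 = 0, w01 = -1/2, w10 = -1/2, w11 = 0

0 -1/2 -1/2 0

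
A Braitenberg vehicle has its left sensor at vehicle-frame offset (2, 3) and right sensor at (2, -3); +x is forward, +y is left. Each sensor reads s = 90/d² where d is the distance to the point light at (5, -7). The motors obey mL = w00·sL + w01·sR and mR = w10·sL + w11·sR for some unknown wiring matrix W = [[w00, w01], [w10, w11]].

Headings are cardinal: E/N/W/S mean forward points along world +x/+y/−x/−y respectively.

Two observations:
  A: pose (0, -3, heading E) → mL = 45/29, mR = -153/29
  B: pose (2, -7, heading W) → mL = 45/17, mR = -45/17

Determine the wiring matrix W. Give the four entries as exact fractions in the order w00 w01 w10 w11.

1 0 -1/2 -1/2

obs A: pose=(0,-3,E) → sL=45/29, sR=9, mL=45/29, mR=-153/29
obs B: pose=(2,-7,W) → sL=45/17, sR=45/17, mL=45/17, mR=-45/17
sensor matrix S = [[45/29, 9], [45/17, 45/17]]; det S = -9720/493
solve [mL_A; mL_B] = S·[w00; w01] and [mR_A; mR_B] = S·[w10; w11]:
  w00 = 1, w01 = 0, w10 = -1/2, w11 = -1/2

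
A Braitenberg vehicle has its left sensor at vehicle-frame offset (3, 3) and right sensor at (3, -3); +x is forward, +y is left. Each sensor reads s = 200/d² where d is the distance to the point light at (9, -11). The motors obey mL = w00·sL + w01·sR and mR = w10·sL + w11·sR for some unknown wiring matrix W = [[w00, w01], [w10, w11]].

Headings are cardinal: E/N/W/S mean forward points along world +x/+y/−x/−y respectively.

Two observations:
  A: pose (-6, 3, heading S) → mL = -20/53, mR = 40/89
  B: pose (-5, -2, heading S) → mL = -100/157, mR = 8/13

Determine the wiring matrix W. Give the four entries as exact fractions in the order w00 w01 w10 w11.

obs A: pose=(-6,3,S) → sL=40/53, sR=40/89, mL=-20/53, mR=40/89
obs B: pose=(-5,-2,S) → sL=200/157, sR=8/13, mL=-100/157, mR=8/13
sensor matrix S = [[40/53, 40/89], [200/157, 8/13]]; det S = -1040640/9627397
solve [mL_A; mL_B] = S·[w00; w01] and [mR_A; mR_B] = S·[w10; w11]:
  w00 = -1/2, w01 = 0, w10 = 0, w11 = 1

-1/2 0 0 1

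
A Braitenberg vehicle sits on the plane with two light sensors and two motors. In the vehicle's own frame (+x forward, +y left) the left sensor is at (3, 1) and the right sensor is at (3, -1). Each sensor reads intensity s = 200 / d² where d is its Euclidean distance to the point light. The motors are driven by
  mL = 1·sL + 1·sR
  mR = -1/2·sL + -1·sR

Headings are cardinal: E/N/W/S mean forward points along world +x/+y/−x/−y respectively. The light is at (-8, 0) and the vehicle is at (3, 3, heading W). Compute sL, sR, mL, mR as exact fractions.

50/17 5/2 185/34 -135/34

left sensor world pos  = (0, 2); dL² = 68
right sensor world pos = (0, 4); dR² = 80
sL = 200/68 = 50/17
sR = 200/80 = 5/2
mL = 1·sL + 1·sR = 185/34
mR = -1/2·sL + -1·sR = -135/34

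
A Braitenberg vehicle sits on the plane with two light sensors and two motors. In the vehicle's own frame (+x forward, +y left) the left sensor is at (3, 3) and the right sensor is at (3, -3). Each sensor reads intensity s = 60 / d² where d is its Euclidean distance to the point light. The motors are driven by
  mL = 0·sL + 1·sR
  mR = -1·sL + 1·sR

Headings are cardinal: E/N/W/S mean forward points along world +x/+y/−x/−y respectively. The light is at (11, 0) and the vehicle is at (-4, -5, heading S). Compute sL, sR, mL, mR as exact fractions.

15/52 15/97 15/97 -675/5044

left sensor world pos  = (-1, -8); dL² = 208
right sensor world pos = (-7, -8); dR² = 388
sL = 60/208 = 15/52
sR = 60/388 = 15/97
mL = 0·sL + 1·sR = 15/97
mR = -1·sL + 1·sR = -675/5044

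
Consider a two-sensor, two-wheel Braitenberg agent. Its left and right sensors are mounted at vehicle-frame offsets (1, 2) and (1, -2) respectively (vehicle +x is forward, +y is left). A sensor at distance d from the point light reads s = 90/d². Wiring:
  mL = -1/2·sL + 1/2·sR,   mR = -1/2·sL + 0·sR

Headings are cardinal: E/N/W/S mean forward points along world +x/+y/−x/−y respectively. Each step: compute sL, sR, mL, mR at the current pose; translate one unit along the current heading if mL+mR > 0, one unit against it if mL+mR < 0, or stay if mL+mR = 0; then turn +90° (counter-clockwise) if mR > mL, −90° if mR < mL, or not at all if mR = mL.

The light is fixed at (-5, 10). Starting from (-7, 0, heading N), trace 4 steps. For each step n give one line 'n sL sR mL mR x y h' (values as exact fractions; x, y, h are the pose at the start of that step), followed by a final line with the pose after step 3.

0 90/97 10/9 80/873 -45/97 -7 0 N
1 45/41 9/17 -198/697 -45/82 -7 -1 E
2 18/29 90/169 -216/4901 -9/29 -8 -1 S
3 9/16 9/8 9/32 -9/32 -8 0 W
final -8 0 N

n=0: pose=(-7,0,N); sL=90/97, sR=10/9; mL=80/873, mR=-45/97; mL+mR=-325/873 → advance -1; mR−mL=-5/9 → turn -1·90°
n=1: pose=(-7,-1,E); sL=45/41, sR=9/17; mL=-198/697, mR=-45/82; mL+mR=-1161/1394 → advance -1; mR−mL=-9/34 → turn -1·90°
n=2: pose=(-8,-1,S); sL=18/29, sR=90/169; mL=-216/4901, mR=-9/29; mL+mR=-1737/4901 → advance -1; mR−mL=-45/169 → turn -1·90°
n=3: pose=(-8,0,W); sL=9/16, sR=9/8; mL=9/32, mR=-9/32; mL+mR=0 → advance +0; mR−mL=-9/16 → turn -1·90°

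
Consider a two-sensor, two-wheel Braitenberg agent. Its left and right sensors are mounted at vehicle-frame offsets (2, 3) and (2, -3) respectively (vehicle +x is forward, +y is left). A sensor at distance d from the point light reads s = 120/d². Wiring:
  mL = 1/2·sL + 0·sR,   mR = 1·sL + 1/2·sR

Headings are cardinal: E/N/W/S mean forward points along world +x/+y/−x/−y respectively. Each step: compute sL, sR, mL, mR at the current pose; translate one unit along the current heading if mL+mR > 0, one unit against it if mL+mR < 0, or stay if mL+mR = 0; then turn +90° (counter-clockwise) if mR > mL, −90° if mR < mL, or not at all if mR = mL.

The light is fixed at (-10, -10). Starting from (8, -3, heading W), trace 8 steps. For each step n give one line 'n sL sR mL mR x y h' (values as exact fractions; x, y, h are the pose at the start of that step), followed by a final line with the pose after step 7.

0 15/34 30/89 15/68 1845/3026 8 -3 W
1 24/85 120/221 12/85 36/65 7 -3 S
2 60/221 12/37 30/221 3546/8177 7 -4 E
3 120/289 24/101 60/289 15588/29189 8 -4 N
4 15/34 30/89 15/68 1845/3026 8 -3 W
5 24/85 120/221 12/85 36/65 7 -3 S
6 60/221 12/37 30/221 3546/8177 7 -4 E
7 120/289 24/101 60/289 15588/29189 8 -4 N
final 8 -3 W

n=0: pose=(8,-3,W); sL=15/34, sR=30/89; mL=15/68, mR=1845/3026; mL+mR=5025/6052 → advance +1; mR−mL=2355/6052 → turn +1·90°
n=1: pose=(7,-3,S); sL=24/85, sR=120/221; mL=12/85, mR=36/65; mL+mR=768/1105 → advance +1; mR−mL=456/1105 → turn +1·90°
n=2: pose=(7,-4,E); sL=60/221, sR=12/37; mL=30/221, mR=3546/8177; mL+mR=4656/8177 → advance +1; mR−mL=2436/8177 → turn +1·90°
n=3: pose=(8,-4,N); sL=120/289, sR=24/101; mL=60/289, mR=15588/29189; mL+mR=21648/29189 → advance +1; mR−mL=9528/29189 → turn +1·90°
n=4: pose=(8,-3,W); sL=15/34, sR=30/89; mL=15/68, mR=1845/3026; mL+mR=5025/6052 → advance +1; mR−mL=2355/6052 → turn +1·90°
n=5: pose=(7,-3,S); sL=24/85, sR=120/221; mL=12/85, mR=36/65; mL+mR=768/1105 → advance +1; mR−mL=456/1105 → turn +1·90°
n=6: pose=(7,-4,E); sL=60/221, sR=12/37; mL=30/221, mR=3546/8177; mL+mR=4656/8177 → advance +1; mR−mL=2436/8177 → turn +1·90°
n=7: pose=(8,-4,N); sL=120/289, sR=24/101; mL=60/289, mR=15588/29189; mL+mR=21648/29189 → advance +1; mR−mL=9528/29189 → turn +1·90°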